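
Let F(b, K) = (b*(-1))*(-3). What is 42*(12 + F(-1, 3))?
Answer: 378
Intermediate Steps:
F(b, K) = 3*b (F(b, K) = -b*(-3) = 3*b)
42*(12 + F(-1, 3)) = 42*(12 + 3*(-1)) = 42*(12 - 3) = 42*9 = 378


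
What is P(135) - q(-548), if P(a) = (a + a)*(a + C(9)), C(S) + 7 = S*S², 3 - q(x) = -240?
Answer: 231147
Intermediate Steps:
q(x) = 243 (q(x) = 3 - 1*(-240) = 3 + 240 = 243)
C(S) = -7 + S³ (C(S) = -7 + S*S² = -7 + S³)
P(a) = 2*a*(722 + a) (P(a) = (a + a)*(a + (-7 + 9³)) = (2*a)*(a + (-7 + 729)) = (2*a)*(a + 722) = (2*a)*(722 + a) = 2*a*(722 + a))
P(135) - q(-548) = 2*135*(722 + 135) - 1*243 = 2*135*857 - 243 = 231390 - 243 = 231147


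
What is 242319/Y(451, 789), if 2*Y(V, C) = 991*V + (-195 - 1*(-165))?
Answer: 484638/446911 ≈ 1.0844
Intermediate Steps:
Y(V, C) = -15 + 991*V/2 (Y(V, C) = (991*V + (-195 - 1*(-165)))/2 = (991*V + (-195 + 165))/2 = (991*V - 30)/2 = (-30 + 991*V)/2 = -15 + 991*V/2)
242319/Y(451, 789) = 242319/(-15 + (991/2)*451) = 242319/(-15 + 446941/2) = 242319/(446911/2) = 242319*(2/446911) = 484638/446911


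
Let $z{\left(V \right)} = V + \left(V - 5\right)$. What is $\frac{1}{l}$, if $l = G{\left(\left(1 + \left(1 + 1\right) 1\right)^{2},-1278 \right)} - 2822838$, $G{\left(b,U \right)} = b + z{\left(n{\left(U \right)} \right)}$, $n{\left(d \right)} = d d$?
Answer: $\frac{1}{443734} \approx 2.2536 \cdot 10^{-6}$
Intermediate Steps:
$n{\left(d \right)} = d^{2}$
$z{\left(V \right)} = -5 + 2 V$ ($z{\left(V \right)} = V + \left(V - 5\right) = V + \left(-5 + V\right) = -5 + 2 V$)
$G{\left(b,U \right)} = -5 + b + 2 U^{2}$ ($G{\left(b,U \right)} = b + \left(-5 + 2 U^{2}\right) = -5 + b + 2 U^{2}$)
$l = 443734$ ($l = \left(-5 + \left(1 + \left(1 + 1\right) 1\right)^{2} + 2 \left(-1278\right)^{2}\right) - 2822838 = \left(-5 + \left(1 + 2 \cdot 1\right)^{2} + 2 \cdot 1633284\right) - 2822838 = \left(-5 + \left(1 + 2\right)^{2} + 3266568\right) - 2822838 = \left(-5 + 3^{2} + 3266568\right) - 2822838 = \left(-5 + 9 + 3266568\right) - 2822838 = 3266572 - 2822838 = 443734$)
$\frac{1}{l} = \frac{1}{443734}$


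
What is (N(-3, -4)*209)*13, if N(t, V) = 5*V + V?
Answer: -65208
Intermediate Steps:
N(t, V) = 6*V
(N(-3, -4)*209)*13 = ((6*(-4))*209)*13 = -24*209*13 = -5016*13 = -65208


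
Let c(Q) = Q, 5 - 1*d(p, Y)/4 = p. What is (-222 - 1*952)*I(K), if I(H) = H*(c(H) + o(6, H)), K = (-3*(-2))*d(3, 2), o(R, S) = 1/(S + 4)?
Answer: -35177736/13 ≈ -2.7060e+6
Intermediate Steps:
d(p, Y) = 20 - 4*p
o(R, S) = 1/(4 + S)
K = 48 (K = (-3*(-2))*(20 - 4*3) = 6*(20 - 12) = 6*8 = 48)
I(H) = H*(H + 1/(4 + H))
(-222 - 1*952)*I(K) = (-222 - 1*952)*(48*(1 + 48*(4 + 48))/(4 + 48)) = (-222 - 952)*(48*(1 + 48*52)/52) = -56352*(1 + 2496)/52 = -56352*2497/52 = -1174*29964/13 = -35177736/13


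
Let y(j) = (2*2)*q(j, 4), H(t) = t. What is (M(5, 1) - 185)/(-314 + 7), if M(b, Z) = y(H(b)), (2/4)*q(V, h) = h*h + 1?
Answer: 49/307 ≈ 0.15961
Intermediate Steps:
q(V, h) = 2 + 2*h**2 (q(V, h) = 2*(h*h + 1) = 2*(h**2 + 1) = 2*(1 + h**2) = 2 + 2*h**2)
y(j) = 136 (y(j) = (2*2)*(2 + 2*4**2) = 4*(2 + 2*16) = 4*(2 + 32) = 4*34 = 136)
M(b, Z) = 136
(M(5, 1) - 185)/(-314 + 7) = (136 - 185)/(-314 + 7) = -49/(-307) = -49*(-1/307) = 49/307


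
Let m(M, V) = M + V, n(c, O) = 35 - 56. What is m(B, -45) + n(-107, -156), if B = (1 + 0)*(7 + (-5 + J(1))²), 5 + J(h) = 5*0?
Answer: 41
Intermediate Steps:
J(h) = -5 (J(h) = -5 + 5*0 = -5 + 0 = -5)
n(c, O) = -21
B = 107 (B = (1 + 0)*(7 + (-5 - 5)²) = 1*(7 + (-10)²) = 1*(7 + 100) = 1*107 = 107)
m(B, -45) + n(-107, -156) = (107 - 45) - 21 = 62 - 21 = 41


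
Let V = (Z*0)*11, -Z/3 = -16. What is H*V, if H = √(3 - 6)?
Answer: 0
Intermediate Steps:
Z = 48 (Z = -3*(-16) = 48)
H = I*√3 (H = √(-3) = I*√3 ≈ 1.732*I)
V = 0 (V = (48*0)*11 = 0*11 = 0)
H*V = (I*√3)*0 = 0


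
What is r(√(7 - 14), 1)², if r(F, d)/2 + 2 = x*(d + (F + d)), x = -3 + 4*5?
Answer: -3996 + 4352*I*√7 ≈ -3996.0 + 11514.0*I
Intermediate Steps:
x = 17 (x = -3 + 20 = 17)
r(F, d) = -4 + 34*F + 68*d (r(F, d) = -4 + 2*(17*(d + (F + d))) = -4 + 2*(17*(F + 2*d)) = -4 + 2*(17*F + 34*d) = -4 + (34*F + 68*d) = -4 + 34*F + 68*d)
r(√(7 - 14), 1)² = (-4 + 34*√(7 - 14) + 68*1)² = (-4 + 34*√(-7) + 68)² = (-4 + 34*(I*√7) + 68)² = (-4 + 34*I*√7 + 68)² = (64 + 34*I*√7)²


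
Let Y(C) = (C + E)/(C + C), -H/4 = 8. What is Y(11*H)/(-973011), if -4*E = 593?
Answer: -667/913332992 ≈ -7.3029e-7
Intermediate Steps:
H = -32 (H = -4*8 = -32)
E = -593/4 (E = -1/4*593 = -593/4 ≈ -148.25)
Y(C) = (-593/4 + C)/(2*C) (Y(C) = (C - 593/4)/(C + C) = (-593/4 + C)/((2*C)) = (-593/4 + C)*(1/(2*C)) = (-593/4 + C)/(2*C))
Y(11*H)/(-973011) = ((-593 + 4*(11*(-32)))/(8*((11*(-32)))))/(-973011) = ((1/8)*(-593 + 4*(-352))/(-352))*(-1/973011) = ((1/8)*(-1/352)*(-593 - 1408))*(-1/973011) = ((1/8)*(-1/352)*(-2001))*(-1/973011) = (2001/2816)*(-1/973011) = -667/913332992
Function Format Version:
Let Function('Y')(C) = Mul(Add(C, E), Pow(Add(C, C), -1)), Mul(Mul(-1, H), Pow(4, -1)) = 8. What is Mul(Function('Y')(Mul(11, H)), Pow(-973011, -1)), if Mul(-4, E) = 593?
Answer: Rational(-667, 913332992) ≈ -7.3029e-7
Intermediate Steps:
H = -32 (H = Mul(-4, 8) = -32)
E = Rational(-593, 4) (E = Mul(Rational(-1, 4), 593) = Rational(-593, 4) ≈ -148.25)
Function('Y')(C) = Mul(Rational(1, 2), Pow(C, -1), Add(Rational(-593, 4), C)) (Function('Y')(C) = Mul(Add(C, Rational(-593, 4)), Pow(Add(C, C), -1)) = Mul(Add(Rational(-593, 4), C), Pow(Mul(2, C), -1)) = Mul(Add(Rational(-593, 4), C), Mul(Rational(1, 2), Pow(C, -1))) = Mul(Rational(1, 2), Pow(C, -1), Add(Rational(-593, 4), C)))
Mul(Function('Y')(Mul(11, H)), Pow(-973011, -1)) = Mul(Mul(Rational(1, 8), Pow(Mul(11, -32), -1), Add(-593, Mul(4, Mul(11, -32)))), Pow(-973011, -1)) = Mul(Mul(Rational(1, 8), Pow(-352, -1), Add(-593, Mul(4, -352))), Rational(-1, 973011)) = Mul(Mul(Rational(1, 8), Rational(-1, 352), Add(-593, -1408)), Rational(-1, 973011)) = Mul(Mul(Rational(1, 8), Rational(-1, 352), -2001), Rational(-1, 973011)) = Mul(Rational(2001, 2816), Rational(-1, 973011)) = Rational(-667, 913332992)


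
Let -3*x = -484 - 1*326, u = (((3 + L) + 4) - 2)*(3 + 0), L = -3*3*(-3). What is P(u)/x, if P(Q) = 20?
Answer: 2/27 ≈ 0.074074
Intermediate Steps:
L = 27 (L = -9*(-3) = 27)
u = 96 (u = (((3 + 27) + 4) - 2)*(3 + 0) = ((30 + 4) - 2)*3 = (34 - 2)*3 = 32*3 = 96)
x = 270 (x = -(-484 - 1*326)/3 = -(-484 - 326)/3 = -⅓*(-810) = 270)
P(u)/x = 20/270 = 20*(1/270) = 2/27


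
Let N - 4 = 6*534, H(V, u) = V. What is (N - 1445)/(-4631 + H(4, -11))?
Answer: -1763/4627 ≈ -0.38102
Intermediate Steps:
N = 3208 (N = 4 + 6*534 = 4 + 3204 = 3208)
(N - 1445)/(-4631 + H(4, -11)) = (3208 - 1445)/(-4631 + 4) = 1763/(-4627) = 1763*(-1/4627) = -1763/4627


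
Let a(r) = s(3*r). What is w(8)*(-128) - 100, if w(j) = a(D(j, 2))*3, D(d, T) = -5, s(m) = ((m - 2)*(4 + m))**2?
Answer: -13428196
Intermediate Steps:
s(m) = (-2 + m)**2*(4 + m)**2 (s(m) = ((-2 + m)*(4 + m))**2 = (-2 + m)**2*(4 + m)**2)
a(r) = (-2 + 3*r)**2*(4 + 3*r)**2
w(j) = 104907 (w(j) = ((-2 + 3*(-5))**2*(4 + 3*(-5))**2)*3 = ((-2 - 15)**2*(4 - 15)**2)*3 = ((-17)**2*(-11)**2)*3 = (289*121)*3 = 34969*3 = 104907)
w(8)*(-128) - 100 = 104907*(-128) - 100 = -13428096 - 100 = -13428196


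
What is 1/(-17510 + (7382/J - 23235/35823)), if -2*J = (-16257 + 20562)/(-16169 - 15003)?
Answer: 51406005/4595375225153 ≈ 1.1186e-5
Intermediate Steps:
J = 4305/62344 (J = -(-16257 + 20562)/(2*(-16169 - 15003)) = -4305/(2*(-31172)) = -4305*(-1)/(2*31172) = -½*(-4305/31172) = 4305/62344 ≈ 0.069052)
1/(-17510 + (7382/J - 23235/35823)) = 1/(-17510 + (7382/(4305/62344) - 23235/35823)) = 1/(-17510 + (7382*(62344/4305) - 23235*1/35823)) = 1/(-17510 + (460223408/4305 - 7745/11941)) = 1/(-17510 + 5495494372703/51406005) = 1/(4595375225153/51406005) = 51406005/4595375225153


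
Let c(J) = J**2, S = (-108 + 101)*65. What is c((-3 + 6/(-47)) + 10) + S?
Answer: -900766/2209 ≈ -407.77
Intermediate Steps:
S = -455 (S = -7*65 = -455)
c((-3 + 6/(-47)) + 10) + S = ((-3 + 6/(-47)) + 10)**2 - 455 = ((-3 + 6*(-1/47)) + 10)**2 - 455 = ((-3 - 6/47) + 10)**2 - 455 = (-147/47 + 10)**2 - 455 = (323/47)**2 - 455 = 104329/2209 - 455 = -900766/2209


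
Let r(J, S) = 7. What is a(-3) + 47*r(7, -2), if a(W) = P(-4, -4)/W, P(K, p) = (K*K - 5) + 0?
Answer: 976/3 ≈ 325.33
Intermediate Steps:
P(K, p) = -5 + K**2 (P(K, p) = (K**2 - 5) + 0 = (-5 + K**2) + 0 = -5 + K**2)
a(W) = 11/W (a(W) = (-5 + (-4)**2)/W = (-5 + 16)/W = 11/W)
a(-3) + 47*r(7, -2) = 11/(-3) + 47*7 = 11*(-1/3) + 329 = -11/3 + 329 = 976/3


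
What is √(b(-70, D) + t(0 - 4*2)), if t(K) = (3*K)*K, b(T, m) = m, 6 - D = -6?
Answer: 2*√51 ≈ 14.283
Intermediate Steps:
D = 12 (D = 6 - 1*(-6) = 6 + 6 = 12)
t(K) = 3*K²
√(b(-70, D) + t(0 - 4*2)) = √(12 + 3*(0 - 4*2)²) = √(12 + 3*(0 - 8)²) = √(12 + 3*(-8)²) = √(12 + 3*64) = √(12 + 192) = √204 = 2*√51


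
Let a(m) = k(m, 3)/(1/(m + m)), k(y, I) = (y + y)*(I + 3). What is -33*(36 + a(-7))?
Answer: -39996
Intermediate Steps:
k(y, I) = 2*y*(3 + I) (k(y, I) = (2*y)*(3 + I) = 2*y*(3 + I))
a(m) = 24*m**2 (a(m) = (2*m*(3 + 3))/(1/(m + m)) = (2*m*6)/(1/(2*m)) = (12*m)/((1/(2*m))) = (12*m)*(2*m) = 24*m**2)
-33*(36 + a(-7)) = -33*(36 + 24*(-7)**2) = -33*(36 + 24*49) = -33*(36 + 1176) = -33*1212 = -39996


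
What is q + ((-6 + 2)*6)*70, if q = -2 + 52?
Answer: -1630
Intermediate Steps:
q = 50
q + ((-6 + 2)*6)*70 = 50 + ((-6 + 2)*6)*70 = 50 - 4*6*70 = 50 - 24*70 = 50 - 1680 = -1630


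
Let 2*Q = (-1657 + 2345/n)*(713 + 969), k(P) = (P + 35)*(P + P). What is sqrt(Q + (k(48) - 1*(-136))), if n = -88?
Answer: I*sqrt(2725585478)/44 ≈ 1186.5*I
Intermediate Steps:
k(P) = 2*P*(35 + P) (k(P) = (35 + P)*(2*P) = 2*P*(35 + P))
Q = -124603401/88 (Q = ((-1657 + 2345/(-88))*(713 + 969))/2 = ((-1657 + 2345*(-1/88))*1682)/2 = ((-1657 - 2345/88)*1682)/2 = (-148161/88*1682)/2 = (1/2)*(-124603401/44) = -124603401/88 ≈ -1.4159e+6)
sqrt(Q + (k(48) - 1*(-136))) = sqrt(-124603401/88 + (2*48*(35 + 48) - 1*(-136))) = sqrt(-124603401/88 + (2*48*83 + 136)) = sqrt(-124603401/88 + (7968 + 136)) = sqrt(-124603401/88 + 8104) = sqrt(-123890249/88) = I*sqrt(2725585478)/44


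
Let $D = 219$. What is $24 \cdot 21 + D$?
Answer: $723$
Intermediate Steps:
$24 \cdot 21 + D = 24 \cdot 21 + 219 = 504 + 219 = 723$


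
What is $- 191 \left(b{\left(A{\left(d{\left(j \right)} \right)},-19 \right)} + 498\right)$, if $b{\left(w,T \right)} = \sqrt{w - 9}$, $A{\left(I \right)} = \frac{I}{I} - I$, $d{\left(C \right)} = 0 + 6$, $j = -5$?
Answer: $-95118 - 191 i \sqrt{14} \approx -95118.0 - 714.66 i$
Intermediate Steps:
$d{\left(C \right)} = 6$
$A{\left(I \right)} = 1 - I$
$b{\left(w,T \right)} = \sqrt{-9 + w}$
$- 191 \left(b{\left(A{\left(d{\left(j \right)} \right)},-19 \right)} + 498\right) = - 191 \left(\sqrt{-9 + \left(1 - 6\right)} + 498\right) = - 191 \left(\sqrt{-9 - 5} + 498\right) = - 191 \left(\sqrt{-14} + 498\right) = - 191 \left(i \sqrt{14} + 498\right) = - 191 \left(498 + i \sqrt{14}\right) = -95118 - 191 i \sqrt{14}$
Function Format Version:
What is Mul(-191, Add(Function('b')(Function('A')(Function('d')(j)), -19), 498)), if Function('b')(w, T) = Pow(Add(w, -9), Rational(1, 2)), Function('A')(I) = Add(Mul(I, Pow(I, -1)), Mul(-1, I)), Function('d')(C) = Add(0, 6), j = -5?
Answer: Add(-95118, Mul(-191, I, Pow(14, Rational(1, 2)))) ≈ Add(-95118., Mul(-714.66, I))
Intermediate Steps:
Function('d')(C) = 6
Function('A')(I) = Add(1, Mul(-1, I))
Function('b')(w, T) = Pow(Add(-9, w), Rational(1, 2))
Mul(-191, Add(Function('b')(Function('A')(Function('d')(j)), -19), 498)) = Mul(-191, Add(Pow(Add(-9, Add(1, Mul(-1, 6))), Rational(1, 2)), 498)) = Mul(-191, Add(Pow(Add(-9, Add(1, -6)), Rational(1, 2)), 498)) = Mul(-191, Add(Pow(Add(-9, -5), Rational(1, 2)), 498)) = Mul(-191, Add(Pow(-14, Rational(1, 2)), 498)) = Mul(-191, Add(Mul(I, Pow(14, Rational(1, 2))), 498)) = Mul(-191, Add(498, Mul(I, Pow(14, Rational(1, 2))))) = Add(-95118, Mul(-191, I, Pow(14, Rational(1, 2))))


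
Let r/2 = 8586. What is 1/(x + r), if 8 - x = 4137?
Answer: 1/13043 ≈ 7.6670e-5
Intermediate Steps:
r = 17172 (r = 2*8586 = 17172)
x = -4129 (x = 8 - 1*4137 = 8 - 4137 = -4129)
1/(x + r) = 1/(-4129 + 17172) = 1/13043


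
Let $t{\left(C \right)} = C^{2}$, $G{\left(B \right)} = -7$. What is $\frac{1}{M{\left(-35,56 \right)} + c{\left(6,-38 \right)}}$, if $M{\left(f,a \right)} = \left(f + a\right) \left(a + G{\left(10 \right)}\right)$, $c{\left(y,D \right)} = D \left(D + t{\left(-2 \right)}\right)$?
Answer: $\frac{1}{2321} \approx 0.00043085$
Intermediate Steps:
$c{\left(y,D \right)} = D \left(4 + D\right)$ ($c{\left(y,D \right)} = D \left(D + \left(-2\right)^{2}\right) = D \left(D + 4\right) = D \left(4 + D\right)$)
$M{\left(f,a \right)} = \left(-7 + a\right) \left(a + f\right)$ ($M{\left(f,a \right)} = \left(f + a\right) \left(a - 7\right) = \left(a + f\right) \left(-7 + a\right) = \left(-7 + a\right) \left(a + f\right)$)
$\frac{1}{M{\left(-35,56 \right)} + c{\left(6,-38 \right)}} = \frac{1}{\left(56^{2} - 392 - -245 + 56 \left(-35\right)\right) - 38 \left(4 - 38\right)} = \frac{1}{\left(3136 - 392 + 245 - 1960\right) - -1292} = \frac{1}{1029 + 1292} = \frac{1}{2321}$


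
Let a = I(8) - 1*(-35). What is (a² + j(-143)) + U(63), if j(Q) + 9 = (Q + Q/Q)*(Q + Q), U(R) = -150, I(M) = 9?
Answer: 42389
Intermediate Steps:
j(Q) = -9 + 2*Q*(1 + Q) (j(Q) = -9 + (Q + Q/Q)*(Q + Q) = -9 + (Q + 1)*(2*Q) = -9 + (1 + Q)*(2*Q) = -9 + 2*Q*(1 + Q))
a = 44 (a = 9 - 1*(-35) = 9 + 35 = 44)
(a² + j(-143)) + U(63) = (44² + (-9 + 2*(-143) + 2*(-143)²)) - 150 = (1936 + (-9 - 286 + 2*20449)) - 150 = (1936 + (-9 - 286 + 40898)) - 150 = (1936 + 40603) - 150 = 42539 - 150 = 42389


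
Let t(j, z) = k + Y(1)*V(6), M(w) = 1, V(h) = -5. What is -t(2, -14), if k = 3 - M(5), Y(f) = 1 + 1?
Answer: 8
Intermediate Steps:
Y(f) = 2
k = 2 (k = 3 - 1*1 = 3 - 1 = 2)
t(j, z) = -8 (t(j, z) = 2 + 2*(-5) = 2 - 10 = -8)
-t(2, -14) = -1*(-8) = 8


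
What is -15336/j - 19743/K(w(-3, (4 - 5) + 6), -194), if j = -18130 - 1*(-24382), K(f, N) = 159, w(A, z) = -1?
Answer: -3496435/27613 ≈ -126.62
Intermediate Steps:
j = 6252 (j = -18130 + 24382 = 6252)
-15336/j - 19743/K(w(-3, (4 - 5) + 6), -194) = -15336/6252 - 19743/159 = -15336*1/6252 - 19743*1/159 = -1278/521 - 6581/53 = -3496435/27613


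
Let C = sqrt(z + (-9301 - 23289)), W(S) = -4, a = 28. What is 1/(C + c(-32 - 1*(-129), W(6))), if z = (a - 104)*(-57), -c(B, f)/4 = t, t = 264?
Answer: -528/571697 - I*sqrt(28258)/1143394 ≈ -0.00092357 - 0.00014702*I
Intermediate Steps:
c(B, f) = -1056 (c(B, f) = -4*264 = -1056)
z = 4332 (z = (28 - 104)*(-57) = -76*(-57) = 4332)
C = I*sqrt(28258) (C = sqrt(4332 + (-9301 - 23289)) = sqrt(4332 - 32590) = sqrt(-28258) = I*sqrt(28258) ≈ 168.1*I)
1/(C + c(-32 - 1*(-129), W(6))) = 1/(I*sqrt(28258) - 1056) = 1/(-1056 + I*sqrt(28258))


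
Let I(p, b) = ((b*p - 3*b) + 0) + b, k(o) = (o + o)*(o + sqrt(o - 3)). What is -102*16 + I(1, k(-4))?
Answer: -1664 + 8*I*sqrt(7) ≈ -1664.0 + 21.166*I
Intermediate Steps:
k(o) = 2*o*(o + sqrt(-3 + o)) (k(o) = (2*o)*(o + sqrt(-3 + o)) = 2*o*(o + sqrt(-3 + o)))
I(p, b) = -2*b + b*p (I(p, b) = ((-3*b + b*p) + 0) + b = (-3*b + b*p) + b = -2*b + b*p)
-102*16 + I(1, k(-4)) = -102*16 + (2*(-4)*(-4 + sqrt(-3 - 4)))*(-2 + 1) = -1632 + (2*(-4)*(-4 + sqrt(-7)))*(-1) = -1632 + (2*(-4)*(-4 + I*sqrt(7)))*(-1) = -1632 + (32 - 8*I*sqrt(7))*(-1) = -1632 + (-32 + 8*I*sqrt(7)) = -1664 + 8*I*sqrt(7)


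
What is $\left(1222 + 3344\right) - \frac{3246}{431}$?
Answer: $\frac{1964700}{431} \approx 4558.5$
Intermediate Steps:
$\left(1222 + 3344\right) - \frac{3246}{431} = 4566 - \frac{3246}{431} = \frac{1964700}{431}$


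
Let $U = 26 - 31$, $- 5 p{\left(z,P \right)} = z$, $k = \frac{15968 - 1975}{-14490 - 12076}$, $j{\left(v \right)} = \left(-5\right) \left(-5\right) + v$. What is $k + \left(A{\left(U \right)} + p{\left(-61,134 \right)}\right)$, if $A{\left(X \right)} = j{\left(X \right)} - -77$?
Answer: $\frac{14435071}{132830} \approx 108.67$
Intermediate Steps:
$j{\left(v \right)} = 25 + v$
$k = - \frac{13993}{26566}$ ($k = \frac{13993}{-26566} = 13993 \left(- \frac{1}{26566}\right) = - \frac{13993}{26566} \approx -0.52673$)
$p{\left(z,P \right)} = - \frac{z}{5}$
$U = -5$
$A{\left(X \right)} = 102 + X$ ($A{\left(X \right)} = \left(25 + X\right) - -77 = \left(25 + X\right) + 77 = 102 + X$)
$k + \left(A{\left(U \right)} + p{\left(-61,134 \right)}\right) = - \frac{13993}{26566} + \left(\left(102 - 5\right) - - \frac{61}{5}\right) = - \frac{13993}{26566} + \left(97 + \frac{61}{5}\right) = - \frac{13993}{26566} + \frac{546}{5} = \frac{14435071}{132830}$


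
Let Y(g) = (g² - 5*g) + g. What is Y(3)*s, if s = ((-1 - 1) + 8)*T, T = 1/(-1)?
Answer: 18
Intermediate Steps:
T = -1 (T = 1*(-1) = -1)
Y(g) = g² - 4*g
s = -6 (s = ((-1 - 1) + 8)*(-1) = (-2 + 8)*(-1) = 6*(-1) = -6)
Y(3)*s = (3*(-4 + 3))*(-6) = (3*(-1))*(-6) = -3*(-6) = 18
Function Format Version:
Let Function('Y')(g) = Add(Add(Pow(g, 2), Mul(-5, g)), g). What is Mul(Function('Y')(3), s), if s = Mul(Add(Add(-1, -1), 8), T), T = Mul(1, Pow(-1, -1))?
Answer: 18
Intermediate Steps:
T = -1 (T = Mul(1, -1) = -1)
Function('Y')(g) = Add(Pow(g, 2), Mul(-4, g))
s = -6 (s = Mul(Add(Add(-1, -1), 8), -1) = Mul(Add(-2, 8), -1) = Mul(6, -1) = -6)
Mul(Function('Y')(3), s) = Mul(Mul(3, Add(-4, 3)), -6) = Mul(Mul(3, -1), -6) = Mul(-3, -6) = 18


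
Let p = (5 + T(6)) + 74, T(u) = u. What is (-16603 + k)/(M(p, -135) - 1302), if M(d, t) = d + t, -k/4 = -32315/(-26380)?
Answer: 5476455/445822 ≈ 12.284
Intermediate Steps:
k = -6463/1319 (k = -(-129260)/(-26380) = -(-129260)*(-1)/26380 = -4*6463/5276 = -6463/1319 ≈ -4.8999)
p = 85 (p = (5 + 6) + 74 = 11 + 74 = 85)
(-16603 + k)/(M(p, -135) - 1302) = (-16603 - 6463/1319)/((85 - 135) - 1302) = -21905820/(1319*(-50 - 1302)) = -21905820/1319/(-1352) = -21905820/1319*(-1/1352) = 5476455/445822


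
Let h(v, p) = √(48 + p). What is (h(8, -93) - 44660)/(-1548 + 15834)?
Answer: -22330/7143 + I*√5/4762 ≈ -3.1261 + 0.00046956*I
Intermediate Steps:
(h(8, -93) - 44660)/(-1548 + 15834) = (√(48 - 93) - 44660)/(-1548 + 15834) = (√(-45) - 44660)/14286 = (3*I*√5 - 44660)*(1/14286) = (-44660 + 3*I*√5)*(1/14286) = -22330/7143 + I*√5/4762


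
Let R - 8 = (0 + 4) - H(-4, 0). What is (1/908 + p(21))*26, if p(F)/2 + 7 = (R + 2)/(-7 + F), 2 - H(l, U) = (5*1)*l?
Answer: -1251133/3178 ≈ -393.69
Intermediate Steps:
H(l, U) = 2 - 5*l (H(l, U) = 2 - 5*1*l = 2 - 5*l)
R = -10 (R = 8 + ((0 + 4) - (2 - 5*(-4))) = 8 + (4 - (2 + 20)) = 8 + (4 - 1*22) = 8 + (4 - 22) = 8 - 18 = -10)
p(F) = -14 - 16/(-7 + F) (p(F) = -14 + 2*((-10 + 2)/(-7 + F)) = -14 + 2*(-8/(-7 + F)) = -14 - 16/(-7 + F))
(1/908 + p(21))*26 = (1/908 + 2*(41 - 7*21)/(-7 + 21))*26 = (1/908 + 2*(41 - 147)/14)*26 = (1/908 + 2*(1/14)*(-106))*26 = (1/908 - 106/7)*26 = -96241/6356*26 = -1251133/3178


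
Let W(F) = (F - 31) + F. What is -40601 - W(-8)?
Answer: -40554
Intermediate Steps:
W(F) = -31 + 2*F (W(F) = (-31 + F) + F = -31 + 2*F)
-40601 - W(-8) = -40601 - (-31 + 2*(-8)) = -40601 - (-31 - 16) = -40601 - 1*(-47) = -40601 + 47 = -40554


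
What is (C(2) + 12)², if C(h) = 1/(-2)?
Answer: 529/4 ≈ 132.25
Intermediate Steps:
C(h) = -½
(C(2) + 12)² = (-½ + 12)² = (23/2)² = 529/4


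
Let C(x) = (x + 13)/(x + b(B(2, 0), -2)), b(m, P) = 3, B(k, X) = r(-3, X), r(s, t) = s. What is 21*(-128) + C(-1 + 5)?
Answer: -18799/7 ≈ -2685.6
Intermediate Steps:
B(k, X) = -3
C(x) = (13 + x)/(3 + x) (C(x) = (x + 13)/(x + 3) = (13 + x)/(3 + x))
21*(-128) + C(-1 + 5) = 21*(-128) + (13 + (-1 + 5))/(3 + (-1 + 5)) = -2688 + (13 + 4)/(3 + 4) = -2688 + 17/7 = -18799/7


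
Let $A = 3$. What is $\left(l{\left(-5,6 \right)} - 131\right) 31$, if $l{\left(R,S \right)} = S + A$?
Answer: $-3782$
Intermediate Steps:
$l{\left(R,S \right)} = 3 + S$ ($l{\left(R,S \right)} = S + 3 = 3 + S$)
$\left(l{\left(-5,6 \right)} - 131\right) 31 = \left(\left(3 + 6\right) - 131\right) 31 = \left(9 - 131\right) 31 = \left(-122\right) 31 = -3782$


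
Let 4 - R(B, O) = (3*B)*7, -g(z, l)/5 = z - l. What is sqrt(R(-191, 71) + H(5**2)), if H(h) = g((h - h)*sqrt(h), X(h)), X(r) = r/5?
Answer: 2*sqrt(1010) ≈ 63.561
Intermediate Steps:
X(r) = r/5 (X(r) = r*(1/5) = r/5)
g(z, l) = -5*z + 5*l (g(z, l) = -5*(z - l) = -5*z + 5*l)
H(h) = h (H(h) = -5*(h - h)*sqrt(h) + 5*(h/5) = -0*sqrt(h) + h = -5*0 + h = 0 + h = h)
R(B, O) = 4 - 21*B (R(B, O) = 4 - 3*B*7 = 4 - 21*B)
sqrt(R(-191, 71) + H(5**2)) = sqrt((4 - 21*(-191)) + 5**2) = sqrt((4 + 4011) + 25) = sqrt(4015 + 25) = sqrt(4040) = 2*sqrt(1010)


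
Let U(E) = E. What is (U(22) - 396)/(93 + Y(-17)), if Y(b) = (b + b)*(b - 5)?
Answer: -374/841 ≈ -0.44471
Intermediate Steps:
Y(b) = 2*b*(-5 + b) (Y(b) = (2*b)*(-5 + b) = 2*b*(-5 + b))
(U(22) - 396)/(93 + Y(-17)) = (22 - 396)/(93 + 2*(-17)*(-5 - 17)) = -374/(93 + 2*(-17)*(-22)) = -374/(93 + 748) = -374/841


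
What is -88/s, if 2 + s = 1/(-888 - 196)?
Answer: 95392/2169 ≈ 43.980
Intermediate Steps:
s = -2169/1084 (s = -2 + 1/(-888 - 196) = -2 + 1/(-1084) = -2 - 1/1084 = -2169/1084 ≈ -2.0009)
-88/s = -88/(-2169/1084) = -88*(-1084/2169) = 95392/2169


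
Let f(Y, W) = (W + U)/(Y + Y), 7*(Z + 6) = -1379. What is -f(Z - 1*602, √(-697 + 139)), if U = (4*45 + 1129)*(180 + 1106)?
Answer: 120241/115 + 3*I*√62/1610 ≈ 1045.6 + 0.014672*I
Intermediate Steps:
Z = -203 (Z = -6 + (⅐)*(-1379) = -6 - 197 = -203)
U = 1683374 (U = (180 + 1129)*1286 = 1309*1286 = 1683374)
f(Y, W) = (1683374 + W)/(2*Y) (f(Y, W) = (W + 1683374)/(Y + Y) = (1683374 + W)/((2*Y)) = (1683374 + W)*(1/(2*Y)) = (1683374 + W)/(2*Y))
-f(Z - 1*602, √(-697 + 139)) = -(1683374 + √(-697 + 139))/(2*(-203 - 1*602)) = -(1683374 + √(-558))/(2*(-203 - 602)) = -(1683374 + 3*I*√62)/(2*(-805)) = -(-1)*(1683374 + 3*I*√62)/(2*805) = -(-120241/115 - 3*I*√62/1610) = 120241/115 + 3*I*√62/1610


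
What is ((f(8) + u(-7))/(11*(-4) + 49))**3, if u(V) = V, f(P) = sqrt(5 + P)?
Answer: -616/125 + 32*sqrt(13)/25 ≈ -0.31289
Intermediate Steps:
((f(8) + u(-7))/(11*(-4) + 49))**3 = ((sqrt(5 + 8) - 7)/(11*(-4) + 49))**3 = ((sqrt(13) - 7)/(-44 + 49))**3 = ((-7 + sqrt(13))/5)**3 = ((-7 + sqrt(13))*(1/5))**3 = (-7/5 + sqrt(13)/5)**3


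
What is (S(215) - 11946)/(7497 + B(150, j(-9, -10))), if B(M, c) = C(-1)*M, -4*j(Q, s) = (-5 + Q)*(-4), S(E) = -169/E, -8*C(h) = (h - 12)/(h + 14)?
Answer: -10274236/6463545 ≈ -1.5896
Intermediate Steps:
C(h) = -(-12 + h)/(8*(14 + h)) (C(h) = -(h - 12)/(8*(h + 14)) = -(-12 + h)/(8*(14 + h)))
j(Q, s) = -5 + Q (j(Q, s) = -(-5 + Q)*(-4)/4 = -(20 - 4*Q)/4 = -5 + Q)
B(M, c) = M/8 (B(M, c) = ((12 - 1*(-1))/(8*(14 - 1)))*M = ((⅛)*(12 + 1)/13)*M = ((⅛)*(1/13)*13)*M = M/8)
(S(215) - 11946)/(7497 + B(150, j(-9, -10))) = (-169/215 - 11946)/(7497 + (⅛)*150) = (-169*1/215 - 11946)/(7497 + 75/4) = (-169/215 - 11946)/(30063/4) = -2568559/215*4/30063 = -10274236/6463545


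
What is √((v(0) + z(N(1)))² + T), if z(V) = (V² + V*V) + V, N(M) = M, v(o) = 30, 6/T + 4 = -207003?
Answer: √46665715733319/207007 ≈ 33.000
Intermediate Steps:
T = -6/207007 (T = 6/(-4 - 207003) = 6/(-207007) = 6*(-1/207007) = -6/207007 ≈ -2.8985e-5)
z(V) = V + 2*V² (z(V) = (V² + V²) + V = 2*V² + V = V + 2*V²)
√((v(0) + z(N(1)))² + T) = √((30 + 1*(1 + 2*1))² - 6/207007) = √((30 + 1*(1 + 2))² - 6/207007) = √((30 + 1*3)² - 6/207007) = √((30 + 3)² - 6/207007) = √(33² - 6/207007) = √(1089 - 6/207007) = √(225430617/207007) = √46665715733319/207007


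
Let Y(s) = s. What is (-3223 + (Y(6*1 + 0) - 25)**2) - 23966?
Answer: -26828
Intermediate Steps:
(-3223 + (Y(6*1 + 0) - 25)**2) - 23966 = (-3223 + ((6*1 + 0) - 25)**2) - 23966 = (-3223 + ((6 + 0) - 25)**2) - 23966 = (-3223 + (6 - 25)**2) - 23966 = (-3223 + (-19)**2) - 23966 = (-3223 + 361) - 23966 = -2862 - 23966 = -26828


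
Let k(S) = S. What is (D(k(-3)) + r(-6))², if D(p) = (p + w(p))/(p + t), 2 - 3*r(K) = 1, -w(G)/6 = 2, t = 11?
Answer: 1369/576 ≈ 2.3767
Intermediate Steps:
w(G) = -12 (w(G) = -6*2 = -12)
r(K) = ⅓ (r(K) = ⅔ - ⅓*1 = ⅔ - ⅓ = ⅓)
D(p) = (-12 + p)/(11 + p) (D(p) = (p - 12)/(p + 11) = (-12 + p)/(11 + p))
(D(k(-3)) + r(-6))² = ((-12 - 3)/(11 - 3) + ⅓)² = (-15/8 + ⅓)² = (-37/24)² = 1369/576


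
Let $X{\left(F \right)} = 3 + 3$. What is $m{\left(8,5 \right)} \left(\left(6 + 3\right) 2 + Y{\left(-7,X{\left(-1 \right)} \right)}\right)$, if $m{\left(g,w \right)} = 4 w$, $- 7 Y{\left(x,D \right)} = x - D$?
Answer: $\frac{2780}{7} \approx 397.14$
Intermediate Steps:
$X{\left(F \right)} = 6$
$Y{\left(x,D \right)} = - \frac{x}{7} + \frac{D}{7}$ ($Y{\left(x,D \right)} = - \frac{x - D}{7} = - \frac{x}{7} + \frac{D}{7}$)
$m{\left(8,5 \right)} \left(\left(6 + 3\right) 2 + Y{\left(-7,X{\left(-1 \right)} \right)}\right) = 4 \cdot 5 \left(\left(6 + 3\right) 2 + \left(\left(- \frac{1}{7}\right) \left(-7\right) + \frac{1}{7} \cdot 6\right)\right) = 20 \left(9 \cdot 2 + \left(1 + \frac{6}{7}\right)\right) = 20 \left(18 + \frac{13}{7}\right) = 20 \cdot \frac{139}{7} = \frac{2780}{7}$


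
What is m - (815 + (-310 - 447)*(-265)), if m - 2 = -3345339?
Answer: -3546757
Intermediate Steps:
m = -3345337 (m = 2 - 3345339 = -3345337)
m - (815 + (-310 - 447)*(-265)) = -3345337 - (815 + (-310 - 447)*(-265)) = -3345337 - (815 - 757*(-265)) = -3345337 - (815 + 200605) = -3345337 - 1*201420 = -3345337 - 201420 = -3546757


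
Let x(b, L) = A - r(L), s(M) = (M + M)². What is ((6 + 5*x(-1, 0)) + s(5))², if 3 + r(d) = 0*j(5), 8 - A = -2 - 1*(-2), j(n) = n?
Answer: 25921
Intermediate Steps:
A = 8 (A = 8 - (-2 - 1*(-2)) = 8 - (-2 + 2) = 8 - 1*0 = 8 + 0 = 8)
r(d) = -3 (r(d) = -3 + 0*5 = -3 + 0 = -3)
s(M) = 4*M² (s(M) = (2*M)² = 4*M²)
x(b, L) = 11 (x(b, L) = 8 - 1*(-3) = 8 + 3 = 11)
((6 + 5*x(-1, 0)) + s(5))² = ((6 + 5*11) + 4*5²)² = ((6 + 55) + 4*25)² = (61 + 100)² = 161² = 25921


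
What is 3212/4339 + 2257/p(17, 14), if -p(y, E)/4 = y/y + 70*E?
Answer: 2810765/17026236 ≈ 0.16508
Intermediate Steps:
p(y, E) = -4 - 280*E (p(y, E) = -4*(y/y + 70*E) = -4*(1 + 70*E) = -4 - 280*E)
3212/4339 + 2257/p(17, 14) = 3212/4339 + 2257/(-4 - 280*14) = 3212*(1/4339) + 2257/(-4 - 3920) = 3212/4339 + 2257/(-3924) = 3212/4339 + 2257*(-1/3924) = 3212/4339 - 2257/3924 = 2810765/17026236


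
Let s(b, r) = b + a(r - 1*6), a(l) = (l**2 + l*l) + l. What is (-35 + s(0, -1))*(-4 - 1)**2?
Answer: 1400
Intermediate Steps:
a(l) = l + 2*l**2 (a(l) = (l**2 + l**2) + l = 2*l**2 + l = l + 2*l**2)
s(b, r) = b + (-11 + 2*r)*(-6 + r) (s(b, r) = b + (r - 1*6)*(1 + 2*(r - 1*6)) = b + (r - 6)*(1 + 2*(r - 6)) = b + (-6 + r)*(1 + 2*(-6 + r)) = b + (-6 + r)*(1 + (-12 + 2*r)) = b + (-6 + r)*(-11 + 2*r) = b + (-11 + 2*r)*(-6 + r))
(-35 + s(0, -1))*(-4 - 1)**2 = (-35 + (0 + (-11 + 2*(-1))*(-6 - 1)))*(-4 - 1)**2 = (-35 + (0 + (-11 - 2)*(-7)))*(-5)**2 = (-35 + (0 - 13*(-7)))*25 = (-35 + (0 + 91))*25 = (-35 + 91)*25 = 56*25 = 1400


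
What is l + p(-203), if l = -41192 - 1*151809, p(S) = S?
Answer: -193204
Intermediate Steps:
l = -193001 (l = -41192 - 151809 = -193001)
l + p(-203) = -193001 - 203 = -193204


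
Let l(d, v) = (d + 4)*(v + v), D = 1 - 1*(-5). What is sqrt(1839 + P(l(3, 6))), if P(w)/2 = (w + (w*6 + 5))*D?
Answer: 3*sqrt(995) ≈ 94.631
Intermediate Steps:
D = 6 (D = 1 + 5 = 6)
l(d, v) = 2*v*(4 + d) (l(d, v) = (4 + d)*(2*v) = 2*v*(4 + d))
P(w) = 60 + 84*w (P(w) = 2*((w + (w*6 + 5))*6) = 2*((w + (6*w + 5))*6) = 2*((w + (5 + 6*w))*6) = 2*((5 + 7*w)*6) = 2*(30 + 42*w) = 60 + 84*w)
sqrt(1839 + P(l(3, 6))) = sqrt(1839 + (60 + 84*(2*6*(4 + 3)))) = sqrt(1839 + (60 + 84*(2*6*7))) = sqrt(1839 + (60 + 84*84)) = sqrt(1839 + (60 + 7056)) = sqrt(1839 + 7116) = sqrt(8955) = 3*sqrt(995)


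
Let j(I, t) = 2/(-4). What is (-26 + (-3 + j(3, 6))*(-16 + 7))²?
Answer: 121/4 ≈ 30.250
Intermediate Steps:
j(I, t) = -½ (j(I, t) = 2*(-¼) = -½)
(-26 + (-3 + j(3, 6))*(-16 + 7))² = (-26 + (-3 - ½)*(-16 + 7))² = (-26 - 7/2*(-9))² = (-26 + 63/2)² = (11/2)² = 121/4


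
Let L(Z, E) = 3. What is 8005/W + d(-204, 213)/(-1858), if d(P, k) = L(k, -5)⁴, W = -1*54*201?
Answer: -3938116/5041683 ≈ -0.78111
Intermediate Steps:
W = -10854 (W = -54*201 = -10854)
d(P, k) = 81 (d(P, k) = 3⁴ = 81)
8005/W + d(-204, 213)/(-1858) = 8005/(-10854) + 81/(-1858) = 8005*(-1/10854) + 81*(-1/1858) = -8005/10854 - 81/1858 = -3938116/5041683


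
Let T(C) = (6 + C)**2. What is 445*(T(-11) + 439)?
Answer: 206480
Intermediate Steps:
445*(T(-11) + 439) = 445*((6 - 11)**2 + 439) = 445*((-5)**2 + 439) = 445*(25 + 439) = 445*464 = 206480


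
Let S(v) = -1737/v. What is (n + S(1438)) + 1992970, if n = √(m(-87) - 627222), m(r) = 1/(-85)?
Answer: 2865889123/1438 + I*√4531679035/85 ≈ 1.993e+6 + 791.97*I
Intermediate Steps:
m(r) = -1/85
n = I*√4531679035/85 (n = √(-1/85 - 627222) = √(-53313871/85) = I*√4531679035/85 ≈ 791.97*I)
(n + S(1438)) + 1992970 = (I*√4531679035/85 - 1737/1438) + 1992970 = (-1737/1438 + I*√4531679035/85) + 1992970 = 2865889123/1438 + I*√4531679035/85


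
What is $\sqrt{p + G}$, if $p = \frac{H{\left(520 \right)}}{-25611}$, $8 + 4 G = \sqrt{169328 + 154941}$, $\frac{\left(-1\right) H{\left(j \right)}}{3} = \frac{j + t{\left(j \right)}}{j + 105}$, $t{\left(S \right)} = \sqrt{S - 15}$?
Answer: $\frac{\sqrt{-364384088040 + 34148 \sqrt{505} + 45550230625 \sqrt{324269}}}{426850} \approx 11.847$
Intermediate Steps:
$t{\left(S \right)} = \sqrt{-15 + S}$
$H{\left(j \right)} = - \frac{3 \left(j + \sqrt{-15 + j}\right)}{105 + j}$ ($H{\left(j \right)} = - 3 \frac{j + \sqrt{-15 + j}}{j + 105} = - 3 \frac{j + \sqrt{-15 + j}}{105 + j} = - \frac{3 \left(j + \sqrt{-15 + j}\right)}{105 + j}$)
$G = -2 + \frac{\sqrt{324269}}{4}$ ($G = -2 + \frac{\sqrt{169328 + 154941}}{4} = -2 + \frac{\sqrt{324269}}{4} \approx 140.36$)
$p = \frac{104}{1067125} + \frac{\sqrt{505}}{5335625}$ ($p = \frac{3 \frac{1}{105 + 520} \left(\left(-1\right) 520 - \sqrt{-15 + 520}\right)}{-25611} = \frac{3 \left(-520 - \sqrt{505}\right)}{625} \left(- \frac{1}{25611}\right) = 3 \cdot \frac{1}{625} \left(-520 - \sqrt{505}\right) \left(- \frac{1}{25611}\right) = \left(- \frac{312}{125} - \frac{3 \sqrt{505}}{625}\right) \left(- \frac{1}{25611}\right) = \frac{104}{1067125} + \frac{\sqrt{505}}{5335625} \approx 0.00010167$)
$\sqrt{p + G} = \sqrt{\left(\frac{104}{1067125} + \frac{\sqrt{505}}{5335625}\right) - \left(2 - \frac{\sqrt{324269}}{4}\right)} = \sqrt{- \frac{2134146}{1067125} + \frac{\sqrt{324269}}{4} + \frac{\sqrt{505}}{5335625}}$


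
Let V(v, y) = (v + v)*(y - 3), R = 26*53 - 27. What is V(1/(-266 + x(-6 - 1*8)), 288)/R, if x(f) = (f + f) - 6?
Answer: -19/13510 ≈ -0.0014064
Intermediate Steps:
x(f) = -6 + 2*f (x(f) = 2*f - 6 = -6 + 2*f)
R = 1351 (R = 1378 - 27 = 1351)
V(v, y) = 2*v*(-3 + y) (V(v, y) = (2*v)*(-3 + y) = 2*v*(-3 + y))
V(1/(-266 + x(-6 - 1*8)), 288)/R = (2*(-3 + 288)/(-266 + (-6 + 2*(-6 - 1*8))))/1351 = (2*285/(-266 + (-6 + 2*(-6 - 8))))*(1/1351) = (2*285/(-266 + (-6 + 2*(-14))))*(1/1351) = (2*285/(-266 + (-6 - 28)))*(1/1351) = (2*285/(-266 - 34))*(1/1351) = (2*285/(-300))*(1/1351) = (2*(-1/300)*285)*(1/1351) = -19/10*1/1351 = -19/13510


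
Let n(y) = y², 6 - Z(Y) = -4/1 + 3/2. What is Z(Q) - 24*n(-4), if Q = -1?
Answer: -751/2 ≈ -375.50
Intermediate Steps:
Z(Y) = 17/2 (Z(Y) = 6 - (-4/1 + 3/2) = 6 - (-4*1 + 3*(½)) = 6 - (-4 + 3/2) = 6 - 1*(-5/2) = 6 + 5/2 = 17/2)
Z(Q) - 24*n(-4) = 17/2 - 24*(-4)² = 17/2 - 24*16 = 17/2 - 384 = -751/2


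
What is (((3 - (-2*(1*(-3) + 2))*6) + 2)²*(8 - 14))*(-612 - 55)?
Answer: 196098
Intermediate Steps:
(((3 - (-2*(1*(-3) + 2))*6) + 2)²*(8 - 14))*(-612 - 55) = (((3 - (-2*(-3 + 2))*6) + 2)²*(-6))*(-667) = (((3 - (-2*(-1))*6) + 2)²*(-6))*(-667) = (((3 - 2*6) + 2)²*(-6))*(-667) = (((3 - 1*12) + 2)²*(-6))*(-667) = (((3 - 12) + 2)²*(-6))*(-667) = ((-9 + 2)²*(-6))*(-667) = ((-7)²*(-6))*(-667) = (49*(-6))*(-667) = -294*(-667) = 196098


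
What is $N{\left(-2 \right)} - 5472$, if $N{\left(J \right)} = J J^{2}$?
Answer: $-5480$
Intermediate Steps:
$N{\left(J \right)} = J^{3}$
$N{\left(-2 \right)} - 5472 = \left(-2\right)^{3} - 5472 = -8 - 5472 = -5480$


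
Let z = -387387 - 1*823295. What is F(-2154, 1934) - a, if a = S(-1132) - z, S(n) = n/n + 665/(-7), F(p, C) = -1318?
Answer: -1211906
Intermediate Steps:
z = -1210682 (z = -387387 - 823295 = -1210682)
S(n) = -94 (S(n) = 1 + 665*(-⅐) = 1 - 95 = -94)
a = 1210588 (a = -94 - 1*(-1210682) = -94 + 1210682 = 1210588)
F(-2154, 1934) - a = -1318 - 1*1210588 = -1318 - 1210588 = -1211906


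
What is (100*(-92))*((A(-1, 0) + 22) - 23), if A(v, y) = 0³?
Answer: 9200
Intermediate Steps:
A(v, y) = 0
(100*(-92))*((A(-1, 0) + 22) - 23) = (100*(-92))*((0 + 22) - 23) = -9200*(22 - 23) = -9200*(-1) = 9200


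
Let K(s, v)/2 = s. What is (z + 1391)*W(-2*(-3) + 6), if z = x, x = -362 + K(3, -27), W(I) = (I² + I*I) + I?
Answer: 310500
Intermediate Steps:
K(s, v) = 2*s
W(I) = I + 2*I² (W(I) = (I² + I²) + I = 2*I² + I = I + 2*I²)
x = -356 (x = -362 + 2*3 = -362 + 6 = -356)
z = -356
(z + 1391)*W(-2*(-3) + 6) = (-356 + 1391)*((-2*(-3) + 6)*(1 + 2*(-2*(-3) + 6))) = 1035*((6 + 6)*(1 + 2*(6 + 6))) = 1035*(12*(1 + 2*12)) = 1035*(12*(1 + 24)) = 1035*(12*25) = 1035*300 = 310500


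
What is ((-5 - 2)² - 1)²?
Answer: 2304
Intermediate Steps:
((-5 - 2)² - 1)² = ((-7)² - 1)² = (49 - 1)² = 48² = 2304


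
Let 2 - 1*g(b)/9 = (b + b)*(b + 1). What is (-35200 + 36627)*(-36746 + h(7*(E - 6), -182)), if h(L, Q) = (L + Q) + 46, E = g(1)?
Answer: -52870350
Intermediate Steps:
g(b) = 18 - 18*b*(1 + b) (g(b) = 18 - 9*(b + b)*(b + 1) = 18 - 9*2*b*(1 + b) = 18 - 18*b*(1 + b))
E = -18 (E = 18 - 18*1 - 18*1² = 18 - 18 - 18*1 = 18 - 18 - 18 = -18)
h(L, Q) = 46 + L + Q
(-35200 + 36627)*(-36746 + h(7*(E - 6), -182)) = (-35200 + 36627)*(-36746 + (46 + 7*(-18 - 6) - 182)) = 1427*(-36746 + (46 + 7*(-24) - 182)) = 1427*(-36746 + (46 - 168 - 182)) = 1427*(-36746 - 304) = 1427*(-37050) = -52870350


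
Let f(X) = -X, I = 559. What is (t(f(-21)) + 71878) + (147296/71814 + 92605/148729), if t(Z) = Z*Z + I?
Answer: 389212839291361/5340412203 ≈ 72881.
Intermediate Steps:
t(Z) = 559 + Z**2 (t(Z) = Z*Z + 559 = Z**2 + 559 = 559 + Z**2)
(t(f(-21)) + 71878) + (147296/71814 + 92605/148729) = ((559 + (-1*(-21))**2) + 71878) + (147296/71814 + 92605/148729) = ((559 + 21**2) + 71878) + (147296*(1/71814) + 92605*(1/148729)) = ((559 + 441) + 71878) + (73648/35907 + 92605/148729) = (1000 + 71878) + 14278761127/5340412203 = 72878 + 14278761127/5340412203 = 389212839291361/5340412203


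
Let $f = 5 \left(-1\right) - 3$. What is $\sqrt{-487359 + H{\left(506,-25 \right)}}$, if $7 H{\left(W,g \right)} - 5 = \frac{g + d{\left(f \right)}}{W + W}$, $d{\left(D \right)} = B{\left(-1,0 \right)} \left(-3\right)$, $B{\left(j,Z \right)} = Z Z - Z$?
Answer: $\frac{i \sqrt{6114282080291}}{3542} \approx 698.11 i$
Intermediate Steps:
$B{\left(j,Z \right)} = Z^{2} - Z$
$f = -8$ ($f = -5 - 3 = -8$)
$d{\left(D \right)} = 0$ ($d{\left(D \right)} = 0 \left(-1 + 0\right) \left(-3\right) = 0 \left(-1\right) \left(-3\right) = 0 \left(-3\right) = 0$)
$H{\left(W,g \right)} = \frac{5}{7} + \frac{g}{14 W}$ ($H{\left(W,g \right)} = \frac{5}{7} + \frac{\left(g + 0\right) \frac{1}{W + W}}{7} = \frac{5}{7} + \frac{g \frac{1}{2 W}}{7} = \frac{5}{7} + \frac{\frac{1}{2} g \frac{1}{W}}{7} = \frac{5}{7} + \frac{g}{14 W}$)
$\sqrt{-487359 + H{\left(506,-25 \right)}} = \sqrt{-487359 + \frac{-25 + 10 \cdot 506}{14 \cdot 506}} = \sqrt{-487359 + \frac{1}{14} \cdot \frac{1}{506} \left(-25 + 5060\right)} = \sqrt{-487359 + \frac{1}{14} \cdot \frac{1}{506} \cdot 5035} = \sqrt{-487359 + \frac{5035}{7084}} = \sqrt{- \frac{3452446121}{7084}} = \frac{i \sqrt{6114282080291}}{3542}$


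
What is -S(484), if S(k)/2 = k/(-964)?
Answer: 242/241 ≈ 1.0041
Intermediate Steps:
S(k) = -k/482 (S(k) = 2*(k/(-964)) = 2*(k*(-1/964)) = 2*(-k/964) = -k/482)
-S(484) = -(-1)*484/482 = -1*(-242/241) = 242/241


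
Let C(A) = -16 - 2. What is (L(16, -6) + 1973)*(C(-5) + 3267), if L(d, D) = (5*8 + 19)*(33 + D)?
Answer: 11585934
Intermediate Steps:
C(A) = -18
L(d, D) = 1947 + 59*D (L(d, D) = (40 + 19)*(33 + D) = 59*(33 + D) = 1947 + 59*D)
(L(16, -6) + 1973)*(C(-5) + 3267) = ((1947 + 59*(-6)) + 1973)*(-18 + 3267) = ((1947 - 354) + 1973)*3249 = (1593 + 1973)*3249 = 3566*3249 = 11585934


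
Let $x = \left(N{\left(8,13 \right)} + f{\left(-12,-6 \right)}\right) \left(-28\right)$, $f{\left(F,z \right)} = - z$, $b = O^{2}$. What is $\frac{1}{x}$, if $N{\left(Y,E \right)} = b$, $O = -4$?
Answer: $- \frac{1}{616} \approx -0.0016234$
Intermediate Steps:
$b = 16$ ($b = \left(-4\right)^{2} = 16$)
$N{\left(Y,E \right)} = 16$
$x = -616$ ($x = \left(16 - -6\right) \left(-28\right) = \left(16 + 6\right) \left(-28\right) = 22 \left(-28\right) = -616$)
$\frac{1}{x} = \frac{1}{-616} = - \frac{1}{616}$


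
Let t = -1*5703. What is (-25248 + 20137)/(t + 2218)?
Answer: 5111/3485 ≈ 1.4666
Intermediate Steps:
t = -5703
(-25248 + 20137)/(t + 2218) = (-25248 + 20137)/(-5703 + 2218) = -5111/(-3485) = -5111*(-1/3485) = 5111/3485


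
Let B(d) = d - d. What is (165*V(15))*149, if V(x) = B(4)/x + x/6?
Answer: 122925/2 ≈ 61463.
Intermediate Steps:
B(d) = 0
V(x) = x/6 (V(x) = 0/x + x/6 = 0 + x*(⅙) = 0 + x/6 = x/6)
(165*V(15))*149 = (165*((⅙)*15))*149 = (165*(5/2))*149 = (825/2)*149 = 122925/2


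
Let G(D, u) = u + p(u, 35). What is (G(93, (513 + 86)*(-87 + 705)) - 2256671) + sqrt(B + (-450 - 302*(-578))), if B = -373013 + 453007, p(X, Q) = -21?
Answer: -1886510 + 110*sqrt(21) ≈ -1.8860e+6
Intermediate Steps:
B = 79994
G(D, u) = -21 + u (G(D, u) = u - 21 = -21 + u)
(G(93, (513 + 86)*(-87 + 705)) - 2256671) + sqrt(B + (-450 - 302*(-578))) = ((-21 + (513 + 86)*(-87 + 705)) - 2256671) + sqrt(79994 + (-450 - 302*(-578))) = ((-21 + 599*618) - 2256671) + sqrt(79994 + (-450 + 174556)) = ((-21 + 370182) - 2256671) + sqrt(79994 + 174106) = (370161 - 2256671) + sqrt(254100) = -1886510 + 110*sqrt(21)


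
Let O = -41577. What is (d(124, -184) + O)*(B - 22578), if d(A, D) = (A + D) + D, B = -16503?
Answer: 1634406501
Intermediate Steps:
d(A, D) = A + 2*D
(d(124, -184) + O)*(B - 22578) = ((124 + 2*(-184)) - 41577)*(-16503 - 22578) = ((124 - 368) - 41577)*(-39081) = (-244 - 41577)*(-39081) = -41821*(-39081) = 1634406501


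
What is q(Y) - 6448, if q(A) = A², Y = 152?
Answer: 16656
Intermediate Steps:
q(Y) - 6448 = 152² - 6448 = 23104 - 6448 = 16656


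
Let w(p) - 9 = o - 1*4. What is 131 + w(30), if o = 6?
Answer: 142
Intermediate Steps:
w(p) = 11 (w(p) = 9 + (6 - 1*4) = 9 + (6 - 4) = 9 + 2 = 11)
131 + w(30) = 131 + 11 = 142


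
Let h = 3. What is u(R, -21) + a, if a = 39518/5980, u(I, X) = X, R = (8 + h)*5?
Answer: -43031/2990 ≈ -14.392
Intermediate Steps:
R = 55 (R = (8 + 3)*5 = 11*5 = 55)
a = 19759/2990 (a = 39518*(1/5980) = 19759/2990 ≈ 6.6084)
u(R, -21) + a = -21 + 19759/2990 = -43031/2990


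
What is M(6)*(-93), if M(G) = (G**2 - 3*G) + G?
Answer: -2232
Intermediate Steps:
M(G) = G**2 - 2*G
M(6)*(-93) = (6*(-2 + 6))*(-93) = (6*4)*(-93) = 24*(-93) = -2232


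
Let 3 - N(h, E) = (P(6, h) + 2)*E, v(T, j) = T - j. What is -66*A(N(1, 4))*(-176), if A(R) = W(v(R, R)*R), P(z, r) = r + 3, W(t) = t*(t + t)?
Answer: 0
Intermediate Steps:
W(t) = 2*t**2 (W(t) = t*(2*t) = 2*t**2)
P(z, r) = 3 + r
N(h, E) = 3 - E*(5 + h) (N(h, E) = 3 - ((3 + h) + 2)*E = 3 - (5 + h)*E = 3 - E*(5 + h))
A(R) = 0 (A(R) = 2*((R - R)*R)**2 = 2*(0*R)**2 = 2*0**2 = 2*0 = 0)
-66*A(N(1, 4))*(-176) = -66*0*(-176) = 0*(-176) = 0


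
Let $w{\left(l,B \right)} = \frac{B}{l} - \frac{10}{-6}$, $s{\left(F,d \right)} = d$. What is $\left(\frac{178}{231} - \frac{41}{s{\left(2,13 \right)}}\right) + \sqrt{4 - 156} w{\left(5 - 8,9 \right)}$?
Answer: $- \frac{7157}{3003} - \frac{8 i \sqrt{38}}{3} \approx -2.3833 - 16.438 i$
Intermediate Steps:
$w{\left(l,B \right)} = \frac{5}{3} + \frac{B}{l}$ ($w{\left(l,B \right)} = \frac{B}{l} - - \frac{5}{3} = \frac{B}{l} + \frac{5}{3} = \frac{5}{3} + \frac{B}{l}$)
$\left(\frac{178}{231} - \frac{41}{s{\left(2,13 \right)}}\right) + \sqrt{4 - 156} w{\left(5 - 8,9 \right)} = \left(\frac{178}{231} - \frac{41}{13}\right) + \sqrt{4 - 156} \left(\frac{5}{3} + \frac{9}{5 - 8}\right) = \left(178 \cdot \frac{1}{231} - \frac{41}{13}\right) + \sqrt{-152} \left(\frac{5}{3} + \frac{9}{-3}\right) = \left(\frac{178}{231} - \frac{41}{13}\right) + 2 i \sqrt{38} \left(\frac{5}{3} + 9 \left(- \frac{1}{3}\right)\right) = - \frac{7157}{3003} + 2 i \sqrt{38} \left(\frac{5}{3} - 3\right) = - \frac{7157}{3003} + 2 i \sqrt{38} \left(- \frac{4}{3}\right) = - \frac{7157}{3003} - \frac{8 i \sqrt{38}}{3}$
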